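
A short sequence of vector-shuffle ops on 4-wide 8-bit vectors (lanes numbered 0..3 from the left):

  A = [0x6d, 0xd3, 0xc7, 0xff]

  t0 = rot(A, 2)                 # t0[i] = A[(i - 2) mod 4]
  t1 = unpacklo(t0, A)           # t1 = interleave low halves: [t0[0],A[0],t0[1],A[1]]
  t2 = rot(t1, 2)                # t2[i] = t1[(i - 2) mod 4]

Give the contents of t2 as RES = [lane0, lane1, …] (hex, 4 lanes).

RES = [0xff, 0xd3, 0xc7, 0x6d]

t0 = [0xc7, 0xff, 0x6d, 0xd3]
t1 = [0xc7, 0x6d, 0xff, 0xd3]
t2 = [0xff, 0xd3, 0xc7, 0x6d]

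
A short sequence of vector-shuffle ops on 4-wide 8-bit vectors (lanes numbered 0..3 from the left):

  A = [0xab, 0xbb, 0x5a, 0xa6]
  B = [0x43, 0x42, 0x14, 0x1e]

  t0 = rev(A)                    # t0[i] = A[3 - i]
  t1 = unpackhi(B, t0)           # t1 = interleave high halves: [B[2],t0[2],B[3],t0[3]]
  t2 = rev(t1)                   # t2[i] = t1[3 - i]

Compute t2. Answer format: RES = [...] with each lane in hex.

RES = [ 0xab  0x1e  0xbb  0x14 ]

t0 = [0xa6, 0x5a, 0xbb, 0xab]
t1 = [0x14, 0xbb, 0x1e, 0xab]
t2 = [0xab, 0x1e, 0xbb, 0x14]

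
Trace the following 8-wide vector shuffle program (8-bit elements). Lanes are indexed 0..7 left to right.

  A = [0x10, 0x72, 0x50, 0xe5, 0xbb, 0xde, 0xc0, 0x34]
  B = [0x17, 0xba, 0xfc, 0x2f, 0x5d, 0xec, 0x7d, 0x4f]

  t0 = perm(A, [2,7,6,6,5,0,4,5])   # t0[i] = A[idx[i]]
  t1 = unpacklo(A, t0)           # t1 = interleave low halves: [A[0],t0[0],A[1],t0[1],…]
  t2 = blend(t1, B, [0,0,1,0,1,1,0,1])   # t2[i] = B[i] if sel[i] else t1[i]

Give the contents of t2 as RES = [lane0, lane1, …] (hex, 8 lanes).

RES = [0x10, 0x50, 0xfc, 0x34, 0x5d, 0xec, 0xe5, 0x4f]

t0 = [0x50, 0x34, 0xc0, 0xc0, 0xde, 0x10, 0xbb, 0xde]
t1 = [0x10, 0x50, 0x72, 0x34, 0x50, 0xc0, 0xe5, 0xc0]
t2 = [0x10, 0x50, 0xfc, 0x34, 0x5d, 0xec, 0xe5, 0x4f]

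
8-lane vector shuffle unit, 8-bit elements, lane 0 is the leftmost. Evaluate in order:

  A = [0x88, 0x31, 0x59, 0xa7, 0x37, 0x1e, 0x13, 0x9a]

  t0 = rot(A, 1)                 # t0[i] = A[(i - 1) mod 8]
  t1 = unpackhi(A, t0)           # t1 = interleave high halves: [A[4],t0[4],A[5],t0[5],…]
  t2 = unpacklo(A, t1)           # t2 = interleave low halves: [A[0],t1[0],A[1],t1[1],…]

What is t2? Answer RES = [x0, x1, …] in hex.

RES = [0x88, 0x37, 0x31, 0xa7, 0x59, 0x1e, 0xa7, 0x37]

→ t0 |9a|88|31|59|a7|37|1e|13|
→ t1 |37|a7|1e|37|13|1e|9a|13|
→ t2 |88|37|31|a7|59|1e|a7|37|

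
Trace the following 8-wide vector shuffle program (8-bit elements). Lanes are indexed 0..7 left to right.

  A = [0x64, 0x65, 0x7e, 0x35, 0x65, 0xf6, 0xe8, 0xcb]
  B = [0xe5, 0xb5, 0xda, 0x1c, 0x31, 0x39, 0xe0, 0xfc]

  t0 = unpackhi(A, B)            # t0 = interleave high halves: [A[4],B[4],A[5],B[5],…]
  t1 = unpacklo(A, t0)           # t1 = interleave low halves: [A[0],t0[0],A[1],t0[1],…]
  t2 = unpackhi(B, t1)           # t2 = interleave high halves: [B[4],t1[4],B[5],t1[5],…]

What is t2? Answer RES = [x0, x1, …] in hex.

RES = [0x31, 0x7e, 0x39, 0xf6, 0xe0, 0x35, 0xfc, 0x39]

  t0: 65 31 f6 39 e8 e0 cb fc
  t1: 64 65 65 31 7e f6 35 39
  t2: 31 7e 39 f6 e0 35 fc 39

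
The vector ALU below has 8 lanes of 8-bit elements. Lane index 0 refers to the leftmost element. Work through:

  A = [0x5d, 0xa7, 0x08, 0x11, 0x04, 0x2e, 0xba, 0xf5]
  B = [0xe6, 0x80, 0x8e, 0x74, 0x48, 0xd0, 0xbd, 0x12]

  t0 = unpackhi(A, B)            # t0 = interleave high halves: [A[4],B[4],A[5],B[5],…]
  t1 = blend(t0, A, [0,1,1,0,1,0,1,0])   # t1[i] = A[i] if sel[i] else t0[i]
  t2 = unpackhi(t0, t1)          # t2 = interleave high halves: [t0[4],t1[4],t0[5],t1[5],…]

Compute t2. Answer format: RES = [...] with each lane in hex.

RES = [0xba, 0x04, 0xbd, 0xbd, 0xf5, 0xba, 0x12, 0x12]

t0 = [0x04, 0x48, 0x2e, 0xd0, 0xba, 0xbd, 0xf5, 0x12]
t1 = [0x04, 0xa7, 0x08, 0xd0, 0x04, 0xbd, 0xba, 0x12]
t2 = [0xba, 0x04, 0xbd, 0xbd, 0xf5, 0xba, 0x12, 0x12]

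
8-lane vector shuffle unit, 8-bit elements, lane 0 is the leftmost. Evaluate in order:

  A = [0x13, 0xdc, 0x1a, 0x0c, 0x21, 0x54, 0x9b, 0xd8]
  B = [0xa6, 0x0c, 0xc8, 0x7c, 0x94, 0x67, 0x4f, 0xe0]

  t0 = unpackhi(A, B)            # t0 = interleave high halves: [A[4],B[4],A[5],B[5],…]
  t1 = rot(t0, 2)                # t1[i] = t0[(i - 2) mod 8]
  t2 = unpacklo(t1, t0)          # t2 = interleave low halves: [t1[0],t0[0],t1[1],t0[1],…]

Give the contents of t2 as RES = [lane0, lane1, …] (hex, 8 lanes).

  t0: 21 94 54 67 9b 4f d8 e0
  t1: d8 e0 21 94 54 67 9b 4f
  t2: d8 21 e0 94 21 54 94 67

RES = [0xd8, 0x21, 0xe0, 0x94, 0x21, 0x54, 0x94, 0x67]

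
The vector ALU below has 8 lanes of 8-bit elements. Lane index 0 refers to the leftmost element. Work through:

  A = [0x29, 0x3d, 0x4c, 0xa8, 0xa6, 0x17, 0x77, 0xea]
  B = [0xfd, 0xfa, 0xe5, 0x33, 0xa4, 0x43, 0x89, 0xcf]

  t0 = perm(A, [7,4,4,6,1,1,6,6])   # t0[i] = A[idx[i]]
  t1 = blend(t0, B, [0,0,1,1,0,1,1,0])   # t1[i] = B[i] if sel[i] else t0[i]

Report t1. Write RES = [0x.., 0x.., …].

→ t0 |ea|a6|a6|77|3d|3d|77|77|
→ t1 |ea|a6|e5|33|3d|43|89|77|

RES = [ 0xea  0xa6  0xe5  0x33  0x3d  0x43  0x89  0x77 ]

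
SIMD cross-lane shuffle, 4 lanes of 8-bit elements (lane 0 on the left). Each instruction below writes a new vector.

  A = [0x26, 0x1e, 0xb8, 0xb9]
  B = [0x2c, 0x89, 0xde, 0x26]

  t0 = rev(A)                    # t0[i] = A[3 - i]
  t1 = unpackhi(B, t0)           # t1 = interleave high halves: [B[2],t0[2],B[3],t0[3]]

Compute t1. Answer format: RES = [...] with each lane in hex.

RES = [0xde, 0x1e, 0x26, 0x26]

  t0: b9 b8 1e 26
  t1: de 1e 26 26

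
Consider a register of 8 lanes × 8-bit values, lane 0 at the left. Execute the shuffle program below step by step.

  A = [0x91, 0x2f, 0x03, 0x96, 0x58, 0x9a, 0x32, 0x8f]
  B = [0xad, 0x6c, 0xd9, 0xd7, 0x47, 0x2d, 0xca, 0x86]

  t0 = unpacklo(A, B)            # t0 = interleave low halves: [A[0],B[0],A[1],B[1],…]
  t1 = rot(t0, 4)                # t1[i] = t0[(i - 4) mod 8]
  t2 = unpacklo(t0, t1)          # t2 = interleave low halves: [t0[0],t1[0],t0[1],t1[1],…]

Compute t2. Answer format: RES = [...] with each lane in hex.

→ t0 |91|ad|2f|6c|03|d9|96|d7|
→ t1 |03|d9|96|d7|91|ad|2f|6c|
→ t2 |91|03|ad|d9|2f|96|6c|d7|

RES = [0x91, 0x03, 0xad, 0xd9, 0x2f, 0x96, 0x6c, 0xd7]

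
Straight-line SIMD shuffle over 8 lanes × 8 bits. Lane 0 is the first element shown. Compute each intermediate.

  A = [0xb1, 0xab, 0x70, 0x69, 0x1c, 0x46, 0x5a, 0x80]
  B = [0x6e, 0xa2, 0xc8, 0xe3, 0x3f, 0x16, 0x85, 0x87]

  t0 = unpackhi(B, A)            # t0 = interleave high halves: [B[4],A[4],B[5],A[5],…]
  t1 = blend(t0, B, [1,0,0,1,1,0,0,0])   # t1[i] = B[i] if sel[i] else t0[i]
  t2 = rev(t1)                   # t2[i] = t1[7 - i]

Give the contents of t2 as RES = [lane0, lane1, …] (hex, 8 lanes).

  t0: 3f 1c 16 46 85 5a 87 80
  t1: 6e 1c 16 e3 3f 5a 87 80
  t2: 80 87 5a 3f e3 16 1c 6e

RES = [ 0x80  0x87  0x5a  0x3f  0xe3  0x16  0x1c  0x6e ]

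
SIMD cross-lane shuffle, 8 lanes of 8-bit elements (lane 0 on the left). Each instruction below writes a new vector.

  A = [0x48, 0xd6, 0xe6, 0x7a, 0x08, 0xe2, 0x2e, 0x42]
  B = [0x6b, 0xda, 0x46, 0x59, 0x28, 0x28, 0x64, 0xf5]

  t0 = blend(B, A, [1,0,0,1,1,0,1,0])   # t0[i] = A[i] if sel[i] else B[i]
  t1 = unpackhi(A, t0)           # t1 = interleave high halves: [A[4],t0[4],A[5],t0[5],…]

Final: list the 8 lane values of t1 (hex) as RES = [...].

t0 = [0x48, 0xda, 0x46, 0x7a, 0x08, 0x28, 0x2e, 0xf5]
t1 = [0x08, 0x08, 0xe2, 0x28, 0x2e, 0x2e, 0x42, 0xf5]

RES = [ 0x08  0x08  0xe2  0x28  0x2e  0x2e  0x42  0xf5 ]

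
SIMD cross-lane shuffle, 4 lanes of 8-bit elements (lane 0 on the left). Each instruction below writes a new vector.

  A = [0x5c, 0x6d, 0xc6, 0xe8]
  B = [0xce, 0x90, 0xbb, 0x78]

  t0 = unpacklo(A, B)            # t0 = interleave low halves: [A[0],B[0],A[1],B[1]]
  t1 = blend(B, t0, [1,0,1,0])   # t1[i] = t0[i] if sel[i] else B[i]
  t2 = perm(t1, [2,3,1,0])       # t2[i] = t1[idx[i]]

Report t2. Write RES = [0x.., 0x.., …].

RES = [0x6d, 0x78, 0x90, 0x5c]

→ t0 |5c|ce|6d|90|
→ t1 |5c|90|6d|78|
→ t2 |6d|78|90|5c|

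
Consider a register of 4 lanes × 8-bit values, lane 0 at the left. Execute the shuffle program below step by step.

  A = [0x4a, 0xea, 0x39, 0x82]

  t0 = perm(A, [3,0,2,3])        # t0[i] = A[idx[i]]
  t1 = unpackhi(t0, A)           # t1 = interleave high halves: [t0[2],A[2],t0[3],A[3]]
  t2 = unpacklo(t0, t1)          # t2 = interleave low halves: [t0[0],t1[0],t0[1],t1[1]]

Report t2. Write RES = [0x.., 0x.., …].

RES = [ 0x82  0x39  0x4a  0x39 ]

→ t0 |82|4a|39|82|
→ t1 |39|39|82|82|
→ t2 |82|39|4a|39|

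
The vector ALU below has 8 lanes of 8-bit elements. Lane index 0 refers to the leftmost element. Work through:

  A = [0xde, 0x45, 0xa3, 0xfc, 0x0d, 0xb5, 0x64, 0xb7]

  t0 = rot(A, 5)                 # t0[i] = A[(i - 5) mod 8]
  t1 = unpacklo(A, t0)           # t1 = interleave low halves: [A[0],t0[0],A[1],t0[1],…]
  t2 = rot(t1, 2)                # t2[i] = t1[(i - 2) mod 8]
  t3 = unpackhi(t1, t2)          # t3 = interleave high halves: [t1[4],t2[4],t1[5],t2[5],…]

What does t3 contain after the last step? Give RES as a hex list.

RES = [ 0xa3  0x45  0xb5  0x0d  0xfc  0xa3  0x64  0xb5 ]

t0 = [0xfc, 0x0d, 0xb5, 0x64, 0xb7, 0xde, 0x45, 0xa3]
t1 = [0xde, 0xfc, 0x45, 0x0d, 0xa3, 0xb5, 0xfc, 0x64]
t2 = [0xfc, 0x64, 0xde, 0xfc, 0x45, 0x0d, 0xa3, 0xb5]
t3 = [0xa3, 0x45, 0xb5, 0x0d, 0xfc, 0xa3, 0x64, 0xb5]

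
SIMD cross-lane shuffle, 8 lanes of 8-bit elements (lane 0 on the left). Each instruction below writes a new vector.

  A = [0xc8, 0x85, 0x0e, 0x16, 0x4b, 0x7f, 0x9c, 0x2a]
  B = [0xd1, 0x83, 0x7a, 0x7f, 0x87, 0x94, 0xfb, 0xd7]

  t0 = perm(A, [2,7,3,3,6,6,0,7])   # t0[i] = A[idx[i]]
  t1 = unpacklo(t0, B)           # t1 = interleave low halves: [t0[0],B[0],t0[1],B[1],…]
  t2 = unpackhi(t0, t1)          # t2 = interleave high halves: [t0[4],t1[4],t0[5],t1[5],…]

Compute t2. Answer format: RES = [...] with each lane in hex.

RES = [ 0x9c  0x16  0x9c  0x7a  0xc8  0x16  0x2a  0x7f ]

  t0: 0e 2a 16 16 9c 9c c8 2a
  t1: 0e d1 2a 83 16 7a 16 7f
  t2: 9c 16 9c 7a c8 16 2a 7f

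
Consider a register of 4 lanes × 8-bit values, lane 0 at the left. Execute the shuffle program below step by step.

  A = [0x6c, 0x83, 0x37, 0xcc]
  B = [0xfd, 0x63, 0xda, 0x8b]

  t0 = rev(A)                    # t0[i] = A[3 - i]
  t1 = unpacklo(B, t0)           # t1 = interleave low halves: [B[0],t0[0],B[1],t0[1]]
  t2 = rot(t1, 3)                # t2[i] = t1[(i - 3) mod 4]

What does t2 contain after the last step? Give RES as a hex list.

t0 = [0xcc, 0x37, 0x83, 0x6c]
t1 = [0xfd, 0xcc, 0x63, 0x37]
t2 = [0xcc, 0x63, 0x37, 0xfd]

RES = [ 0xcc  0x63  0x37  0xfd ]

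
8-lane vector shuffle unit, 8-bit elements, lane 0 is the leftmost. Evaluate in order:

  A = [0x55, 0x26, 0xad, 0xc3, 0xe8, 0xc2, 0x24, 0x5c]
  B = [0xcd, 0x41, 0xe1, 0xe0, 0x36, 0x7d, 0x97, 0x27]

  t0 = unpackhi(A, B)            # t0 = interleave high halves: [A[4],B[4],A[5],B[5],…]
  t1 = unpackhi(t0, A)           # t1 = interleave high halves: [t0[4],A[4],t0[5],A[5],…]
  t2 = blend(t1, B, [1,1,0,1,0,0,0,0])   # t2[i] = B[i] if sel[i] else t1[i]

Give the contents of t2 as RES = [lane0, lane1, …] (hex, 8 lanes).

t0 = [0xe8, 0x36, 0xc2, 0x7d, 0x24, 0x97, 0x5c, 0x27]
t1 = [0x24, 0xe8, 0x97, 0xc2, 0x5c, 0x24, 0x27, 0x5c]
t2 = [0xcd, 0x41, 0x97, 0xe0, 0x5c, 0x24, 0x27, 0x5c]

RES = [0xcd, 0x41, 0x97, 0xe0, 0x5c, 0x24, 0x27, 0x5c]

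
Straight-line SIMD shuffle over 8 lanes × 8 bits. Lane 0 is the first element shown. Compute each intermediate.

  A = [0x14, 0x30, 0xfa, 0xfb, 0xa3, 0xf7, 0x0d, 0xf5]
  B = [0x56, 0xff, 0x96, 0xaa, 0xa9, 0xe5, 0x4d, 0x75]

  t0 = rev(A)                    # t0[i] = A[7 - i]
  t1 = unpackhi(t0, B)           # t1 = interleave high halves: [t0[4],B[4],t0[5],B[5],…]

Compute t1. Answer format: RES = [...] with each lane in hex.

t0 = [0xf5, 0x0d, 0xf7, 0xa3, 0xfb, 0xfa, 0x30, 0x14]
t1 = [0xfb, 0xa9, 0xfa, 0xe5, 0x30, 0x4d, 0x14, 0x75]

RES = [0xfb, 0xa9, 0xfa, 0xe5, 0x30, 0x4d, 0x14, 0x75]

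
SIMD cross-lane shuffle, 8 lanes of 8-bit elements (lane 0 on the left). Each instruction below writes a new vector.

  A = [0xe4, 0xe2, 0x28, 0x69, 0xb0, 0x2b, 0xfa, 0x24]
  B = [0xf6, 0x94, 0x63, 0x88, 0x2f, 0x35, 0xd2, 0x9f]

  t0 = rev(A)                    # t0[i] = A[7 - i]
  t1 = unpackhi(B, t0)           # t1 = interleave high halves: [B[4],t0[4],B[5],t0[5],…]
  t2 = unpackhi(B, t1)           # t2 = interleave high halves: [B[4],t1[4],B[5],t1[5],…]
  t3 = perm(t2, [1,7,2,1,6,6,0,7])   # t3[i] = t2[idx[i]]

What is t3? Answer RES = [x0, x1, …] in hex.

RES = [ 0xd2  0xe4  0x35  0xd2  0x9f  0x9f  0x2f  0xe4 ]

t0 = [0x24, 0xfa, 0x2b, 0xb0, 0x69, 0x28, 0xe2, 0xe4]
t1 = [0x2f, 0x69, 0x35, 0x28, 0xd2, 0xe2, 0x9f, 0xe4]
t2 = [0x2f, 0xd2, 0x35, 0xe2, 0xd2, 0x9f, 0x9f, 0xe4]
t3 = [0xd2, 0xe4, 0x35, 0xd2, 0x9f, 0x9f, 0x2f, 0xe4]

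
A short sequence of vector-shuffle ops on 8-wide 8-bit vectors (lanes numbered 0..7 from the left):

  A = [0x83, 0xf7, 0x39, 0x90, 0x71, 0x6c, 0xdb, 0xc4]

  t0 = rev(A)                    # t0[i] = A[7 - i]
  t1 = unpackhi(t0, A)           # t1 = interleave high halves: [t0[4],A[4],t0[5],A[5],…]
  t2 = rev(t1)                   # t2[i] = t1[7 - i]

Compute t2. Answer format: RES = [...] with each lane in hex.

RES = [ 0xc4  0x83  0xdb  0xf7  0x6c  0x39  0x71  0x90 ]

t0 = [0xc4, 0xdb, 0x6c, 0x71, 0x90, 0x39, 0xf7, 0x83]
t1 = [0x90, 0x71, 0x39, 0x6c, 0xf7, 0xdb, 0x83, 0xc4]
t2 = [0xc4, 0x83, 0xdb, 0xf7, 0x6c, 0x39, 0x71, 0x90]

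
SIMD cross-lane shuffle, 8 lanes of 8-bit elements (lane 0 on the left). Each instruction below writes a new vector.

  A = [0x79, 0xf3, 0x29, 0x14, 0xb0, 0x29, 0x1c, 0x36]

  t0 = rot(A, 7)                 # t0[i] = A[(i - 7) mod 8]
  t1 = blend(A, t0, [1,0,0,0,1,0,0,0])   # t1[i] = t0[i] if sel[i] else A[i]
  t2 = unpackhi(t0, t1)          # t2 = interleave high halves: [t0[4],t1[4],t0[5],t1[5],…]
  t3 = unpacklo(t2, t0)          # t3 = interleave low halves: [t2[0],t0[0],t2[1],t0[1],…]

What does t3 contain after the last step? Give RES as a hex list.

→ t0 |f3|29|14|b0|29|1c|36|79|
→ t1 |f3|f3|29|14|29|29|1c|36|
→ t2 |29|29|1c|29|36|1c|79|36|
→ t3 |29|f3|29|29|1c|14|29|b0|

RES = [0x29, 0xf3, 0x29, 0x29, 0x1c, 0x14, 0x29, 0xb0]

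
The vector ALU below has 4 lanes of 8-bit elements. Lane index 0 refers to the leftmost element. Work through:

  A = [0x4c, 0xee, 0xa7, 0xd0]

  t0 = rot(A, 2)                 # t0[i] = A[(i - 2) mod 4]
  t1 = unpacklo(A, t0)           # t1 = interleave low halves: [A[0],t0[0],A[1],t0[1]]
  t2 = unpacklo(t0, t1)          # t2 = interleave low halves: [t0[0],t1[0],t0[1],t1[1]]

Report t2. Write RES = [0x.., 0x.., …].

  t0: a7 d0 4c ee
  t1: 4c a7 ee d0
  t2: a7 4c d0 a7

RES = [0xa7, 0x4c, 0xd0, 0xa7]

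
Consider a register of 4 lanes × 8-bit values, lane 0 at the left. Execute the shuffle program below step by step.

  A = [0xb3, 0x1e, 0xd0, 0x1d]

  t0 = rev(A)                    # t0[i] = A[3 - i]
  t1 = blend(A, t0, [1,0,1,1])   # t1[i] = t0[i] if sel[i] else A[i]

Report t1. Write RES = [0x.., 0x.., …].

  t0: 1d d0 1e b3
  t1: 1d 1e 1e b3

RES = [0x1d, 0x1e, 0x1e, 0xb3]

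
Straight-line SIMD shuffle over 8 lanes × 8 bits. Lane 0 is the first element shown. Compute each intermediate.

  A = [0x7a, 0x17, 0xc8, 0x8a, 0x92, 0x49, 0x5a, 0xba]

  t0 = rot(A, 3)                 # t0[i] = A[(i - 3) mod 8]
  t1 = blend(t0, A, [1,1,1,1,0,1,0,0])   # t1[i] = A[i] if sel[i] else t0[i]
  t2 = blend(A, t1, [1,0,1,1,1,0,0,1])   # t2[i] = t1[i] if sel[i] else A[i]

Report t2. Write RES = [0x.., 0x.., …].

RES = [ 0x7a  0x17  0xc8  0x8a  0x17  0x49  0x5a  0x92 ]

t0 = [0x49, 0x5a, 0xba, 0x7a, 0x17, 0xc8, 0x8a, 0x92]
t1 = [0x7a, 0x17, 0xc8, 0x8a, 0x17, 0x49, 0x8a, 0x92]
t2 = [0x7a, 0x17, 0xc8, 0x8a, 0x17, 0x49, 0x5a, 0x92]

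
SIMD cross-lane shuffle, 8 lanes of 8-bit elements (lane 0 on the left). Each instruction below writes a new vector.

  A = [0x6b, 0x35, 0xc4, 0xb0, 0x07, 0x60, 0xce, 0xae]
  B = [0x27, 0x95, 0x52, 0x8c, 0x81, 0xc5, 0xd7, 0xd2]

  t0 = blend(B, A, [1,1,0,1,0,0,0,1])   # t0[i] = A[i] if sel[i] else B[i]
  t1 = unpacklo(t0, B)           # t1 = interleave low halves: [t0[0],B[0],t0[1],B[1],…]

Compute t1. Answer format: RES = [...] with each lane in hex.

  t0: 6b 35 52 b0 81 c5 d7 ae
  t1: 6b 27 35 95 52 52 b0 8c

RES = [0x6b, 0x27, 0x35, 0x95, 0x52, 0x52, 0xb0, 0x8c]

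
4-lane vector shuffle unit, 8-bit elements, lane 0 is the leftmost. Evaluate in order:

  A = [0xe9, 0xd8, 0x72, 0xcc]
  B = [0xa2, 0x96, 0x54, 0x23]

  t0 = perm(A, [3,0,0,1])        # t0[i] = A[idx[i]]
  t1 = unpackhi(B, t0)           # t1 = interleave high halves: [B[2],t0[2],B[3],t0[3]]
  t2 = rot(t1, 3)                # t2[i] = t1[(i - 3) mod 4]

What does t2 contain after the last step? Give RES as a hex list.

  t0: cc e9 e9 d8
  t1: 54 e9 23 d8
  t2: e9 23 d8 54

RES = [0xe9, 0x23, 0xd8, 0x54]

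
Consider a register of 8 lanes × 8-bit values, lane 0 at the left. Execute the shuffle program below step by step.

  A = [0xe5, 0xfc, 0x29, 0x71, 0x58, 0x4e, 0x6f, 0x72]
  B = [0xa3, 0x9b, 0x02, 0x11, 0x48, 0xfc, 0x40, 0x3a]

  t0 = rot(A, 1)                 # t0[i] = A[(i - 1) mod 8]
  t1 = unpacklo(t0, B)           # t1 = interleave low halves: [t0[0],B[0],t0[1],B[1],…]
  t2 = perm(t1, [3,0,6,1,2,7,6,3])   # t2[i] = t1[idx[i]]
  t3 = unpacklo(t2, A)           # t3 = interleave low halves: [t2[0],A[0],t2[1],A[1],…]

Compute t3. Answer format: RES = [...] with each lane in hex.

RES = [0x9b, 0xe5, 0x72, 0xfc, 0x29, 0x29, 0xa3, 0x71]

  t0: 72 e5 fc 29 71 58 4e 6f
  t1: 72 a3 e5 9b fc 02 29 11
  t2: 9b 72 29 a3 e5 11 29 9b
  t3: 9b e5 72 fc 29 29 a3 71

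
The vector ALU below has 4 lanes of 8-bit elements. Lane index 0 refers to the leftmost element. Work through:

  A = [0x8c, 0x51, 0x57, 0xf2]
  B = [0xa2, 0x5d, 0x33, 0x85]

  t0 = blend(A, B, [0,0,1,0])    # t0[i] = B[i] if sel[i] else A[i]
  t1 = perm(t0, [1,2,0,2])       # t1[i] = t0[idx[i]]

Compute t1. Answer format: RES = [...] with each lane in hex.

→ t0 |8c|51|33|f2|
→ t1 |51|33|8c|33|

RES = [ 0x51  0x33  0x8c  0x33 ]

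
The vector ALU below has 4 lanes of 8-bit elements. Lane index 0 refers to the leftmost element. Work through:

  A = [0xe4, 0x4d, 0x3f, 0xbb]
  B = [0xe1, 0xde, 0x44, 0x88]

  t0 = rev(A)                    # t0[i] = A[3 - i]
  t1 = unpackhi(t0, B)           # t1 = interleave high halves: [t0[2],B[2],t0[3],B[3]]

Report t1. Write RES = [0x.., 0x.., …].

→ t0 |bb|3f|4d|e4|
→ t1 |4d|44|e4|88|

RES = [ 0x4d  0x44  0xe4  0x88 ]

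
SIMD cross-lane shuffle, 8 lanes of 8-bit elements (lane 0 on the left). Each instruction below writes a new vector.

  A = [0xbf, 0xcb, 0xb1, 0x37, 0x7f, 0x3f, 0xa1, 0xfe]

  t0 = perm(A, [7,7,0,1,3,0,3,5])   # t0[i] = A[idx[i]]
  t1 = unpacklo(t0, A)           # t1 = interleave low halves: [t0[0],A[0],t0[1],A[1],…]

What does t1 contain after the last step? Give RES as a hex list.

  t0: fe fe bf cb 37 bf 37 3f
  t1: fe bf fe cb bf b1 cb 37

RES = [ 0xfe  0xbf  0xfe  0xcb  0xbf  0xb1  0xcb  0x37 ]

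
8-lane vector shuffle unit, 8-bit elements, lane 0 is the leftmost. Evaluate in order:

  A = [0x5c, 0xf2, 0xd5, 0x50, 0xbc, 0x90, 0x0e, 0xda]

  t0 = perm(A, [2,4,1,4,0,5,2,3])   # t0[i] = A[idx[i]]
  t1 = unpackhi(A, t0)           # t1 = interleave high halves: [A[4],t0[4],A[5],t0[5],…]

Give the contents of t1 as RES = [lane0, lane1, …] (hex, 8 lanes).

RES = [ 0xbc  0x5c  0x90  0x90  0x0e  0xd5  0xda  0x50 ]

→ t0 |d5|bc|f2|bc|5c|90|d5|50|
→ t1 |bc|5c|90|90|0e|d5|da|50|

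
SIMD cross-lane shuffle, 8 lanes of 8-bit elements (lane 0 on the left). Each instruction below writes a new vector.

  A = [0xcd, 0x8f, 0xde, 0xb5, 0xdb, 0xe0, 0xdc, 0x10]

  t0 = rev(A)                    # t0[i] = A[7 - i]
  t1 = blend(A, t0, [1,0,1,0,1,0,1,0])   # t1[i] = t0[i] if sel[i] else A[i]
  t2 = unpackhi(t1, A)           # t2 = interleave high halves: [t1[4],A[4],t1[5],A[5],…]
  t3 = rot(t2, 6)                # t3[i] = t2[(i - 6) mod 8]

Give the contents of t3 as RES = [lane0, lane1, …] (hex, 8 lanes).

RES = [0xe0, 0xe0, 0x8f, 0xdc, 0x10, 0x10, 0xb5, 0xdb]

  t0: 10 dc e0 db b5 de 8f cd
  t1: 10 8f e0 b5 b5 e0 8f 10
  t2: b5 db e0 e0 8f dc 10 10
  t3: e0 e0 8f dc 10 10 b5 db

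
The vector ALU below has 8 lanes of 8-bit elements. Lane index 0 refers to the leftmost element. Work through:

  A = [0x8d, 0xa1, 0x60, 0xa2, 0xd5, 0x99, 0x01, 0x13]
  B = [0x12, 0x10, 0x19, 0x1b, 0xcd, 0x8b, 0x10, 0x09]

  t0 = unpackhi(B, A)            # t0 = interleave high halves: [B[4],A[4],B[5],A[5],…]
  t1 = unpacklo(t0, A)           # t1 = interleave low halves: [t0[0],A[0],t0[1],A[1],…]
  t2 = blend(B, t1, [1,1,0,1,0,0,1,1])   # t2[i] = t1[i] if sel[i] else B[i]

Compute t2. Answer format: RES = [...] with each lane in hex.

  t0: cd d5 8b 99 10 01 09 13
  t1: cd 8d d5 a1 8b 60 99 a2
  t2: cd 8d 19 a1 cd 8b 99 a2

RES = [ 0xcd  0x8d  0x19  0xa1  0xcd  0x8b  0x99  0xa2 ]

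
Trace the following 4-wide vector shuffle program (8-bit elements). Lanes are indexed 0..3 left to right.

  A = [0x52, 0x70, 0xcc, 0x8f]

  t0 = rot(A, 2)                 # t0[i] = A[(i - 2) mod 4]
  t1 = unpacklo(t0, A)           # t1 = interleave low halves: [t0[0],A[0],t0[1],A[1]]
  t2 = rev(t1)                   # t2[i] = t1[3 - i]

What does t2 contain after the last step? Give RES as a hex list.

→ t0 |cc|8f|52|70|
→ t1 |cc|52|8f|70|
→ t2 |70|8f|52|cc|

RES = [ 0x70  0x8f  0x52  0xcc ]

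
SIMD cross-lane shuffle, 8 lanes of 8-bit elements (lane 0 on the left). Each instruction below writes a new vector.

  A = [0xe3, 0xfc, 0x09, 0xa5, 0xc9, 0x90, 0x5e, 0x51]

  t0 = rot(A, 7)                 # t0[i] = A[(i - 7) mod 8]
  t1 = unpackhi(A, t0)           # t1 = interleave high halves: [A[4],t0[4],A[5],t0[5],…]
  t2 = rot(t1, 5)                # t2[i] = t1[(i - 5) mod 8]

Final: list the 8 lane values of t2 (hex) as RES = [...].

→ t0 |fc|09|a5|c9|90|5e|51|e3|
→ t1 |c9|90|90|5e|5e|51|51|e3|
→ t2 |5e|5e|51|51|e3|c9|90|90|

RES = [ 0x5e  0x5e  0x51  0x51  0xe3  0xc9  0x90  0x90 ]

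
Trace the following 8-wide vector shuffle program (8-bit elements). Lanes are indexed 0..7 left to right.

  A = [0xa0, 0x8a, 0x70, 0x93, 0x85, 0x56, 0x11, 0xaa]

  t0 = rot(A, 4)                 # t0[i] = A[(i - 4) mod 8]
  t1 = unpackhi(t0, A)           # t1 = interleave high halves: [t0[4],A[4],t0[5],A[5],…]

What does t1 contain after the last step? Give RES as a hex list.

RES = [ 0xa0  0x85  0x8a  0x56  0x70  0x11  0x93  0xaa ]

t0 = [0x85, 0x56, 0x11, 0xaa, 0xa0, 0x8a, 0x70, 0x93]
t1 = [0xa0, 0x85, 0x8a, 0x56, 0x70, 0x11, 0x93, 0xaa]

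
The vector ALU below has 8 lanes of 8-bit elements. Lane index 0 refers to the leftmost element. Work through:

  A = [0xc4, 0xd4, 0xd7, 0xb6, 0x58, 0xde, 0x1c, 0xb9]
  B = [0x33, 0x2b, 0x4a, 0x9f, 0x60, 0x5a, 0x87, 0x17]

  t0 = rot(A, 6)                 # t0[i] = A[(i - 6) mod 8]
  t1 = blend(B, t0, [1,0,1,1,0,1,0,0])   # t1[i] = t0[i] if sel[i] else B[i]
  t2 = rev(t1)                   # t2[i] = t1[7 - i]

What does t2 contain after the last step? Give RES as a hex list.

RES = [0x17, 0x87, 0xb9, 0x60, 0xde, 0x58, 0x2b, 0xd7]

t0 = [0xd7, 0xb6, 0x58, 0xde, 0x1c, 0xb9, 0xc4, 0xd4]
t1 = [0xd7, 0x2b, 0x58, 0xde, 0x60, 0xb9, 0x87, 0x17]
t2 = [0x17, 0x87, 0xb9, 0x60, 0xde, 0x58, 0x2b, 0xd7]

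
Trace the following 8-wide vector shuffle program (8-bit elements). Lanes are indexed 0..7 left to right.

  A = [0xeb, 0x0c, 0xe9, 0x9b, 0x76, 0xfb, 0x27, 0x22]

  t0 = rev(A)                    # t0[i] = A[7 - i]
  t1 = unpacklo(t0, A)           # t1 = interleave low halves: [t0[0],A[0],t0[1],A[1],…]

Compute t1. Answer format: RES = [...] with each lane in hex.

RES = [ 0x22  0xeb  0x27  0x0c  0xfb  0xe9  0x76  0x9b ]

t0 = [0x22, 0x27, 0xfb, 0x76, 0x9b, 0xe9, 0x0c, 0xeb]
t1 = [0x22, 0xeb, 0x27, 0x0c, 0xfb, 0xe9, 0x76, 0x9b]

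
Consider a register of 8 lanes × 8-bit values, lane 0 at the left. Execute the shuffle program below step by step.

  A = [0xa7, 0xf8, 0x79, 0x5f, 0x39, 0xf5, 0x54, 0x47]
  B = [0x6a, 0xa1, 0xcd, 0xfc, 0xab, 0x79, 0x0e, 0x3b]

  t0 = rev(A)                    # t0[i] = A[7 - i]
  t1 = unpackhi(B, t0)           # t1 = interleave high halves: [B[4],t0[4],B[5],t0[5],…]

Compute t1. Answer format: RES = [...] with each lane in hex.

→ t0 |47|54|f5|39|5f|79|f8|a7|
→ t1 |ab|5f|79|79|0e|f8|3b|a7|

RES = [ 0xab  0x5f  0x79  0x79  0x0e  0xf8  0x3b  0xa7 ]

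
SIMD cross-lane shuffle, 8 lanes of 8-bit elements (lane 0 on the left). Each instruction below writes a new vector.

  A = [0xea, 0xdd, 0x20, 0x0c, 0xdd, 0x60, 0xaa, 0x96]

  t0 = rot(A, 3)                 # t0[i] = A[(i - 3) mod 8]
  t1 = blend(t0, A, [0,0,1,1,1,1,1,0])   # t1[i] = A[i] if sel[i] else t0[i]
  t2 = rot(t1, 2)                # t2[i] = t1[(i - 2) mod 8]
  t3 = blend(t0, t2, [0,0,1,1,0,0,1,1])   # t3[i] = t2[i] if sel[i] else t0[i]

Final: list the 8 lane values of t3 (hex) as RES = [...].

RES = [0x60, 0xaa, 0x60, 0xaa, 0xdd, 0x20, 0xdd, 0x60]

→ t0 |60|aa|96|ea|dd|20|0c|dd|
→ t1 |60|aa|20|0c|dd|60|aa|dd|
→ t2 |aa|dd|60|aa|20|0c|dd|60|
→ t3 |60|aa|60|aa|dd|20|dd|60|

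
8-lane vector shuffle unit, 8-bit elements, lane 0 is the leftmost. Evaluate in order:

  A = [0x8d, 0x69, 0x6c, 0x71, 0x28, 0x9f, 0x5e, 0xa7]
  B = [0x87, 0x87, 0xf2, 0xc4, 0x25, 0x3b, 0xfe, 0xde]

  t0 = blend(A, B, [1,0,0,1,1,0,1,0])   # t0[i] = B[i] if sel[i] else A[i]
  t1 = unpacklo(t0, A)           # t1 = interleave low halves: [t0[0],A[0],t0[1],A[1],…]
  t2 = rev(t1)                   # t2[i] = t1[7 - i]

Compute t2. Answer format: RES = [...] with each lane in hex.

  t0: 87 69 6c c4 25 9f fe a7
  t1: 87 8d 69 69 6c 6c c4 71
  t2: 71 c4 6c 6c 69 69 8d 87

RES = [0x71, 0xc4, 0x6c, 0x6c, 0x69, 0x69, 0x8d, 0x87]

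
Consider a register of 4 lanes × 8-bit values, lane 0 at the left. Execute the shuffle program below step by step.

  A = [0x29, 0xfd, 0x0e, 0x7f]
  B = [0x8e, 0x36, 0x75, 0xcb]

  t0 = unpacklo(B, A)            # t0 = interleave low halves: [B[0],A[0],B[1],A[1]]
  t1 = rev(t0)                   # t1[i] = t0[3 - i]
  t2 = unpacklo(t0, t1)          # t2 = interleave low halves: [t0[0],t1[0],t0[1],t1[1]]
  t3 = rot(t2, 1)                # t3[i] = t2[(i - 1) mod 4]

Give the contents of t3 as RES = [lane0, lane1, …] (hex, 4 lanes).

→ t0 |8e|29|36|fd|
→ t1 |fd|36|29|8e|
→ t2 |8e|fd|29|36|
→ t3 |36|8e|fd|29|

RES = [0x36, 0x8e, 0xfd, 0x29]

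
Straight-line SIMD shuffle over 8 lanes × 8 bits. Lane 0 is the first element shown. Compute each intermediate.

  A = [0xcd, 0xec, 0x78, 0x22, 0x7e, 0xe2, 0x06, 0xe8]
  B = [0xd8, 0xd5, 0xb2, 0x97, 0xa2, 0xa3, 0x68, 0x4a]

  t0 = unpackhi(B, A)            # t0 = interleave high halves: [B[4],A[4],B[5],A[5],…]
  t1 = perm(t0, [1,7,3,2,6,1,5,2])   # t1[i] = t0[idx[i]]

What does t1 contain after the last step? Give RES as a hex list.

RES = [0x7e, 0xe8, 0xe2, 0xa3, 0x4a, 0x7e, 0x06, 0xa3]

→ t0 |a2|7e|a3|e2|68|06|4a|e8|
→ t1 |7e|e8|e2|a3|4a|7e|06|a3|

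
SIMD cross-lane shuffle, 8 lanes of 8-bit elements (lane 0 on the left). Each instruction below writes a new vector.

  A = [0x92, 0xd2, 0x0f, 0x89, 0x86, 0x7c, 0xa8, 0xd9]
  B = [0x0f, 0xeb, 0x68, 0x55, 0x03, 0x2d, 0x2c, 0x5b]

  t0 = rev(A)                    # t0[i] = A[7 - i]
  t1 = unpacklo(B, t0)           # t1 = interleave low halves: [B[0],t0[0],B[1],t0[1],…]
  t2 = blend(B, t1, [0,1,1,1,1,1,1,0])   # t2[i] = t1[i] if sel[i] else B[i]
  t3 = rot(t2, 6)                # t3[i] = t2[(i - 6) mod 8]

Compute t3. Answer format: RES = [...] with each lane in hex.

RES = [0xeb, 0xa8, 0x68, 0x7c, 0x55, 0x5b, 0x0f, 0xd9]

t0 = [0xd9, 0xa8, 0x7c, 0x86, 0x89, 0x0f, 0xd2, 0x92]
t1 = [0x0f, 0xd9, 0xeb, 0xa8, 0x68, 0x7c, 0x55, 0x86]
t2 = [0x0f, 0xd9, 0xeb, 0xa8, 0x68, 0x7c, 0x55, 0x5b]
t3 = [0xeb, 0xa8, 0x68, 0x7c, 0x55, 0x5b, 0x0f, 0xd9]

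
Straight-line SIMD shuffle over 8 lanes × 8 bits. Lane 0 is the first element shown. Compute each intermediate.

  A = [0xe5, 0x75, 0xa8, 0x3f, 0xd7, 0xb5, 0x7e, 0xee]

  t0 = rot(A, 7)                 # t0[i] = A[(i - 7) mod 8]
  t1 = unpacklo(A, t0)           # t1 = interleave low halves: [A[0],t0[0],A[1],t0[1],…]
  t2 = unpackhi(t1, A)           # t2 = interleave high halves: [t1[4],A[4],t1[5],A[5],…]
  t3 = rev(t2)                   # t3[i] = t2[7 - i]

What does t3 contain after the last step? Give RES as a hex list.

RES = [0xee, 0xd7, 0x7e, 0x3f, 0xb5, 0x3f, 0xd7, 0xa8]

→ t0 |75|a8|3f|d7|b5|7e|ee|e5|
→ t1 |e5|75|75|a8|a8|3f|3f|d7|
→ t2 |a8|d7|3f|b5|3f|7e|d7|ee|
→ t3 |ee|d7|7e|3f|b5|3f|d7|a8|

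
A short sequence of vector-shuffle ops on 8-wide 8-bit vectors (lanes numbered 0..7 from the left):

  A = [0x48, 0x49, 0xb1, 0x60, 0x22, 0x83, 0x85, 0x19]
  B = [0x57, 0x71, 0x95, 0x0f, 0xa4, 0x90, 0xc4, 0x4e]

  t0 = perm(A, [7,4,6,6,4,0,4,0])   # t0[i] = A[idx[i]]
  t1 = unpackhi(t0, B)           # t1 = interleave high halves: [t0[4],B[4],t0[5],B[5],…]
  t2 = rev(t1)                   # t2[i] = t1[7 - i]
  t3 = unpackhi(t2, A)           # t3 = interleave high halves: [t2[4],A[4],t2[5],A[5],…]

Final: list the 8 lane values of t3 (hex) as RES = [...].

  t0: 19 22 85 85 22 48 22 48
  t1: 22 a4 48 90 22 c4 48 4e
  t2: 4e 48 c4 22 90 48 a4 22
  t3: 90 22 48 83 a4 85 22 19

RES = [0x90, 0x22, 0x48, 0x83, 0xa4, 0x85, 0x22, 0x19]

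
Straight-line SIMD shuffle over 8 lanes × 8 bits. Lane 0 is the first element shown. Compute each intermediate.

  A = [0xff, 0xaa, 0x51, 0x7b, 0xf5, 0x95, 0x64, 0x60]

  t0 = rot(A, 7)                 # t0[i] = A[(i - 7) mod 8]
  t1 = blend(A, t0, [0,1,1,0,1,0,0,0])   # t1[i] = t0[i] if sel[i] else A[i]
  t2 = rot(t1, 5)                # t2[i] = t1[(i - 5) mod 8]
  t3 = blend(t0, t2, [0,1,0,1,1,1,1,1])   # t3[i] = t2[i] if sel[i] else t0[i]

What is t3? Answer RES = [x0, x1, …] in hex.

RES = [0xaa, 0x95, 0x7b, 0x64, 0x60, 0xff, 0x51, 0x7b]

→ t0 |aa|51|7b|f5|95|64|60|ff|
→ t1 |ff|51|7b|7b|95|95|64|60|
→ t2 |7b|95|95|64|60|ff|51|7b|
→ t3 |aa|95|7b|64|60|ff|51|7b|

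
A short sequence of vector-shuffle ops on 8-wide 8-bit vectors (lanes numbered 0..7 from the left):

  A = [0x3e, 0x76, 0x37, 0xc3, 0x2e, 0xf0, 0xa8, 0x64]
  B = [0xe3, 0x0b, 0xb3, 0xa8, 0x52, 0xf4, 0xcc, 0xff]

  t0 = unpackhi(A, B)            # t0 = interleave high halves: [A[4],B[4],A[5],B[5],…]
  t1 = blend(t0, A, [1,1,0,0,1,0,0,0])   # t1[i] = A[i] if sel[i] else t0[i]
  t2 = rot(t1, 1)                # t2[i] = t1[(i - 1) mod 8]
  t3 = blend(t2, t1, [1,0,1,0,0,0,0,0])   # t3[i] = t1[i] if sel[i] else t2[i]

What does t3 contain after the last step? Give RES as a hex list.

  t0: 2e 52 f0 f4 a8 cc 64 ff
  t1: 3e 76 f0 f4 2e cc 64 ff
  t2: ff 3e 76 f0 f4 2e cc 64
  t3: 3e 3e f0 f0 f4 2e cc 64

RES = [0x3e, 0x3e, 0xf0, 0xf0, 0xf4, 0x2e, 0xcc, 0x64]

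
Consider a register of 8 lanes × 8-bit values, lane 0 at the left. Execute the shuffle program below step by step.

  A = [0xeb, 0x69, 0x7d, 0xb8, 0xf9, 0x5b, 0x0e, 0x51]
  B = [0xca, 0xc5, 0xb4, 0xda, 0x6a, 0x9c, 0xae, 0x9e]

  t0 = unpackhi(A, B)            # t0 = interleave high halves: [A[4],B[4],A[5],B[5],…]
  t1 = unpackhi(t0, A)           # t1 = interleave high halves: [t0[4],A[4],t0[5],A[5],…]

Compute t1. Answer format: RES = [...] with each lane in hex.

t0 = [0xf9, 0x6a, 0x5b, 0x9c, 0x0e, 0xae, 0x51, 0x9e]
t1 = [0x0e, 0xf9, 0xae, 0x5b, 0x51, 0x0e, 0x9e, 0x51]

RES = [0x0e, 0xf9, 0xae, 0x5b, 0x51, 0x0e, 0x9e, 0x51]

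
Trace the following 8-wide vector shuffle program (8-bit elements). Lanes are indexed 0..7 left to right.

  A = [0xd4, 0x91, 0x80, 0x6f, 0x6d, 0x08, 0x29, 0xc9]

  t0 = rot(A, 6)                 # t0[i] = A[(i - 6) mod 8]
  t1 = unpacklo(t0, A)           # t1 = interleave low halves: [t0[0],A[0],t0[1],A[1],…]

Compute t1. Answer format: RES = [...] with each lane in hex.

t0 = [0x80, 0x6f, 0x6d, 0x08, 0x29, 0xc9, 0xd4, 0x91]
t1 = [0x80, 0xd4, 0x6f, 0x91, 0x6d, 0x80, 0x08, 0x6f]

RES = [ 0x80  0xd4  0x6f  0x91  0x6d  0x80  0x08  0x6f ]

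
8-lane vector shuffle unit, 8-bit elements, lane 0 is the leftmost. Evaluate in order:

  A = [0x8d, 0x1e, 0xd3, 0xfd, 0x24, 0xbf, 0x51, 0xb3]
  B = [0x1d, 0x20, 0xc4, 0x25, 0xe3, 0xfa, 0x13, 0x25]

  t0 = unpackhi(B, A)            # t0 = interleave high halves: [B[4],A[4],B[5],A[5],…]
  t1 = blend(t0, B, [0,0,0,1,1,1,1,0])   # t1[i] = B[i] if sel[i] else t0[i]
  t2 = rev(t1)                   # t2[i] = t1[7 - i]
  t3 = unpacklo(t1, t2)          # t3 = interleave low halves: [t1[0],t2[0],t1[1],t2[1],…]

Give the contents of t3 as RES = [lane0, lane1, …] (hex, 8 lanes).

RES = [ 0xe3  0xb3  0x24  0x13  0xfa  0xfa  0x25  0xe3 ]

  t0: e3 24 fa bf 13 51 25 b3
  t1: e3 24 fa 25 e3 fa 13 b3
  t2: b3 13 fa e3 25 fa 24 e3
  t3: e3 b3 24 13 fa fa 25 e3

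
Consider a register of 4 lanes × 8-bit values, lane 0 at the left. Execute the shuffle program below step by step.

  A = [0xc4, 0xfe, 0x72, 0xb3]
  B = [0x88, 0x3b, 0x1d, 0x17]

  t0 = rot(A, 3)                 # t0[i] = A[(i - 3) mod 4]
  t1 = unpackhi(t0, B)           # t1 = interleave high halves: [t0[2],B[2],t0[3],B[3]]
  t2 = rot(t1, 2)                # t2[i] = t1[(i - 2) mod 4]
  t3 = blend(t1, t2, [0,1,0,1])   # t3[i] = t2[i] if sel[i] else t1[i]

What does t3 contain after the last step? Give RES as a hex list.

→ t0 |fe|72|b3|c4|
→ t1 |b3|1d|c4|17|
→ t2 |c4|17|b3|1d|
→ t3 |b3|17|c4|1d|

RES = [ 0xb3  0x17  0xc4  0x1d ]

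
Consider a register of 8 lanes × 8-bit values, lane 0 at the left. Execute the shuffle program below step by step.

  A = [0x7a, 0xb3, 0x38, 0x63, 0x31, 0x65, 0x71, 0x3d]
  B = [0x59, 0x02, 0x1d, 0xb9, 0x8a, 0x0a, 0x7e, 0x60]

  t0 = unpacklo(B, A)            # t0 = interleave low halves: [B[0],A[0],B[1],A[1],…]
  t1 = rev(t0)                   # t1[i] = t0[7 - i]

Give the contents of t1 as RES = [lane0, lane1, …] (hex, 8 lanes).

  t0: 59 7a 02 b3 1d 38 b9 63
  t1: 63 b9 38 1d b3 02 7a 59

RES = [0x63, 0xb9, 0x38, 0x1d, 0xb3, 0x02, 0x7a, 0x59]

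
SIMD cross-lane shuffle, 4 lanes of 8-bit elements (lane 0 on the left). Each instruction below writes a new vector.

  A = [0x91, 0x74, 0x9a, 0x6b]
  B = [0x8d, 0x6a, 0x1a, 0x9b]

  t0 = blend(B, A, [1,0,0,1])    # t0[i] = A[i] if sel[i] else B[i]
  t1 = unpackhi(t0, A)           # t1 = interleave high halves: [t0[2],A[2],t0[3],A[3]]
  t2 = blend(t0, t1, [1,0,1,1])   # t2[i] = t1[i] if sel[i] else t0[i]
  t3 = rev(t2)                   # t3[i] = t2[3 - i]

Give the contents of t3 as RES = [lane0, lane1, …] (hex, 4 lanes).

t0 = [0x91, 0x6a, 0x1a, 0x6b]
t1 = [0x1a, 0x9a, 0x6b, 0x6b]
t2 = [0x1a, 0x6a, 0x6b, 0x6b]
t3 = [0x6b, 0x6b, 0x6a, 0x1a]

RES = [ 0x6b  0x6b  0x6a  0x1a ]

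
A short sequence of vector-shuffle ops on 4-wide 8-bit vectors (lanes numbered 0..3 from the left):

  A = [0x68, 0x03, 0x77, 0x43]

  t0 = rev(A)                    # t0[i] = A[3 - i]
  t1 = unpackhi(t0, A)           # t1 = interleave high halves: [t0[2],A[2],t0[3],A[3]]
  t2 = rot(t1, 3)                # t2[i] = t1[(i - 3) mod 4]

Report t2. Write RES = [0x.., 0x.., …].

  t0: 43 77 03 68
  t1: 03 77 68 43
  t2: 77 68 43 03

RES = [ 0x77  0x68  0x43  0x03 ]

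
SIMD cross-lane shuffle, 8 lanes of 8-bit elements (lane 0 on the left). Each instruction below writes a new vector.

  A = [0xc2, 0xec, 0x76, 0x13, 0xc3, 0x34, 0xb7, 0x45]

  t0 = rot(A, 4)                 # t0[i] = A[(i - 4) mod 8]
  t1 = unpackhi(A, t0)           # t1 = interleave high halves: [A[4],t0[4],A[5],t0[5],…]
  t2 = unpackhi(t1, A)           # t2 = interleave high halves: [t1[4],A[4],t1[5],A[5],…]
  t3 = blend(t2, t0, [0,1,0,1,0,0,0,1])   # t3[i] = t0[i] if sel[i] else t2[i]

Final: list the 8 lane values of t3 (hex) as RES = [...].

→ t0 |c3|34|b7|45|c2|ec|76|13|
→ t1 |c3|c2|34|ec|b7|76|45|13|
→ t2 |b7|c3|76|34|45|b7|13|45|
→ t3 |b7|34|76|45|45|b7|13|13|

RES = [ 0xb7  0x34  0x76  0x45  0x45  0xb7  0x13  0x13 ]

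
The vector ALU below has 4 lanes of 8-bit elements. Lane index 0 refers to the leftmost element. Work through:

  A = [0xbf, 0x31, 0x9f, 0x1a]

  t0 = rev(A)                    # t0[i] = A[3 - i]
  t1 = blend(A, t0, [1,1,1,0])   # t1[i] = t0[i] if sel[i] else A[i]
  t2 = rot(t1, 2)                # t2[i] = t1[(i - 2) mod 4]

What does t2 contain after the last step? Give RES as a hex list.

t0 = [0x1a, 0x9f, 0x31, 0xbf]
t1 = [0x1a, 0x9f, 0x31, 0x1a]
t2 = [0x31, 0x1a, 0x1a, 0x9f]

RES = [ 0x31  0x1a  0x1a  0x9f ]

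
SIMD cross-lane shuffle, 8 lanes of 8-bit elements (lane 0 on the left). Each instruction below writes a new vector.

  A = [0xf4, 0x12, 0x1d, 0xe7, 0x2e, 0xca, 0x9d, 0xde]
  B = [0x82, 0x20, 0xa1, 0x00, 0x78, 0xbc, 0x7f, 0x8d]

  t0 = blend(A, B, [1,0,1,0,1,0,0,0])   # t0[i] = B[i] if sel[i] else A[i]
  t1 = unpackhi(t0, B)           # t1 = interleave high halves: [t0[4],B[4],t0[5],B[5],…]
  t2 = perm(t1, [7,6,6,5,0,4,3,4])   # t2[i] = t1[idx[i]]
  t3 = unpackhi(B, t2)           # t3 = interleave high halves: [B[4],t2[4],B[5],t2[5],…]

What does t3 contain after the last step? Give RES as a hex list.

RES = [ 0x78  0x78  0xbc  0x9d  0x7f  0xbc  0x8d  0x9d ]

  t0: 82 12 a1 e7 78 ca 9d de
  t1: 78 78 ca bc 9d 7f de 8d
  t2: 8d de de 7f 78 9d bc 9d
  t3: 78 78 bc 9d 7f bc 8d 9d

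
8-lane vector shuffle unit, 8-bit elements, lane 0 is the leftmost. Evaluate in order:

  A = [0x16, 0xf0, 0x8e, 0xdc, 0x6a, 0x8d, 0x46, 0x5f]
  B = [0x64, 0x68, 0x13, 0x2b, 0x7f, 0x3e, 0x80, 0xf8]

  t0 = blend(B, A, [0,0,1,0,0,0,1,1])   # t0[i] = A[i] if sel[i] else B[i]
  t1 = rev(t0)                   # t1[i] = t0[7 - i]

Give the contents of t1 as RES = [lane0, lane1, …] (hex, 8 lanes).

→ t0 |64|68|8e|2b|7f|3e|46|5f|
→ t1 |5f|46|3e|7f|2b|8e|68|64|

RES = [0x5f, 0x46, 0x3e, 0x7f, 0x2b, 0x8e, 0x68, 0x64]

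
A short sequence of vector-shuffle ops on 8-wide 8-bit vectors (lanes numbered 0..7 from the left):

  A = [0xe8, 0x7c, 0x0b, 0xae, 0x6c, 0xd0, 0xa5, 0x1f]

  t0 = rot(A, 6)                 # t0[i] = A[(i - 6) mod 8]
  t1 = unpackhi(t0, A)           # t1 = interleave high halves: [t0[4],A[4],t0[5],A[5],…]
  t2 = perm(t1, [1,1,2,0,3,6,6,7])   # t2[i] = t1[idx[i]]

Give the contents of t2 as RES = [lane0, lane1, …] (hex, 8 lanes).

RES = [0x6c, 0x6c, 0x1f, 0xa5, 0xd0, 0x7c, 0x7c, 0x1f]

→ t0 |0b|ae|6c|d0|a5|1f|e8|7c|
→ t1 |a5|6c|1f|d0|e8|a5|7c|1f|
→ t2 |6c|6c|1f|a5|d0|7c|7c|1f|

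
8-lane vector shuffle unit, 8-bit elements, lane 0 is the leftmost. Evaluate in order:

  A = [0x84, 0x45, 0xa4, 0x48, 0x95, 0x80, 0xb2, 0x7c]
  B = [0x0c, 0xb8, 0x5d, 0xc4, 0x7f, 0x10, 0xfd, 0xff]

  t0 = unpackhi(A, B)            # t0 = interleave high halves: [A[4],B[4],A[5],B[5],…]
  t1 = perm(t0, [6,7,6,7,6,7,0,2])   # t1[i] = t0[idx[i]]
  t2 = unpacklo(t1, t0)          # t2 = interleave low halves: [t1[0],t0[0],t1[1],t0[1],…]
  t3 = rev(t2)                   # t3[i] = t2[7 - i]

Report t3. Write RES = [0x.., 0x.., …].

RES = [0x10, 0xff, 0x80, 0x7c, 0x7f, 0xff, 0x95, 0x7c]

→ t0 |95|7f|80|10|b2|fd|7c|ff|
→ t1 |7c|ff|7c|ff|7c|ff|95|80|
→ t2 |7c|95|ff|7f|7c|80|ff|10|
→ t3 |10|ff|80|7c|7f|ff|95|7c|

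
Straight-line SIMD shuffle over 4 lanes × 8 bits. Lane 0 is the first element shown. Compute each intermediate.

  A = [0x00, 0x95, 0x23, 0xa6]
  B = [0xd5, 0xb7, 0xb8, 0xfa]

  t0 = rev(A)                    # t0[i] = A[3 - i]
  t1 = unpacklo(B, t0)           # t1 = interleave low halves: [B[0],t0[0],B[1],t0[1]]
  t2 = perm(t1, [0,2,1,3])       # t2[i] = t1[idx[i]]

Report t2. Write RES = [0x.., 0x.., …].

RES = [0xd5, 0xb7, 0xa6, 0x23]

→ t0 |a6|23|95|00|
→ t1 |d5|a6|b7|23|
→ t2 |d5|b7|a6|23|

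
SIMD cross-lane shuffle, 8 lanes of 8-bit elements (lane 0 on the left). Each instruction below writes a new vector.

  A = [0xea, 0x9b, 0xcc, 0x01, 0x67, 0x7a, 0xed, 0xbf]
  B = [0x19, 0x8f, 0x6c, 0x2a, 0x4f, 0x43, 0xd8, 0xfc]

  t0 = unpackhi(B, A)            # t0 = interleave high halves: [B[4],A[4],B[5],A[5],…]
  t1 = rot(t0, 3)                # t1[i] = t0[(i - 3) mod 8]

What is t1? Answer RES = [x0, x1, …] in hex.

t0 = [0x4f, 0x67, 0x43, 0x7a, 0xd8, 0xed, 0xfc, 0xbf]
t1 = [0xed, 0xfc, 0xbf, 0x4f, 0x67, 0x43, 0x7a, 0xd8]

RES = [0xed, 0xfc, 0xbf, 0x4f, 0x67, 0x43, 0x7a, 0xd8]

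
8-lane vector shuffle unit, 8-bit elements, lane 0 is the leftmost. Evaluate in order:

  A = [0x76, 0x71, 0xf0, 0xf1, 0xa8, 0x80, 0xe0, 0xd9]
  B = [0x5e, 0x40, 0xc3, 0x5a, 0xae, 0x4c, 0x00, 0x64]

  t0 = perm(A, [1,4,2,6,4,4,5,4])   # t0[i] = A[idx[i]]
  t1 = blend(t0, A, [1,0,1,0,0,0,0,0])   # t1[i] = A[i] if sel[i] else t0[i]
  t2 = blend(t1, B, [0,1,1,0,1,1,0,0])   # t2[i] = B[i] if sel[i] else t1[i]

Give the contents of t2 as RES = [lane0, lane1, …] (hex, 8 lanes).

→ t0 |71|a8|f0|e0|a8|a8|80|a8|
→ t1 |76|a8|f0|e0|a8|a8|80|a8|
→ t2 |76|40|c3|e0|ae|4c|80|a8|

RES = [ 0x76  0x40  0xc3  0xe0  0xae  0x4c  0x80  0xa8 ]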